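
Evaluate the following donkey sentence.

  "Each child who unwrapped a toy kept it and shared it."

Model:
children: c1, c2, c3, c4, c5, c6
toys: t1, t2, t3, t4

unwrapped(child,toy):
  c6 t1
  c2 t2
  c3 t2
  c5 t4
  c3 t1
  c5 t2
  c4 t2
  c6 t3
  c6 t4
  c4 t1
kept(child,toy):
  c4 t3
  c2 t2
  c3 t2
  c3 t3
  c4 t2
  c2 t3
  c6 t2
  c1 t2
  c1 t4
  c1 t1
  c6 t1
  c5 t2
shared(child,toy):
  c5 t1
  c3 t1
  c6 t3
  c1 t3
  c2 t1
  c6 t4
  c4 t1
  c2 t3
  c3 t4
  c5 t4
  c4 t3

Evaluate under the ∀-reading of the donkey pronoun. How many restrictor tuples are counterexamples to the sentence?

10

"it" takes "a toy" as antecedent — a donkey pronoun bound across the clause boundary.
Strong reading: for every (c,t) with unwrapped(c,t), kept(c,t) ∧ shared(c,t).
Restrictor pairs: (c2,t2) ✗  (c3,t1) ✗  (c3,t2) ✗  (c4,t1) ✗  (c4,t2) ✗  (c5,t2) ✗  (c5,t4) ✗  (c6,t1) ✗  (c6,t3) ✗  (c6,t4) ✗
Counterexamples (restrictor pairs failing the scope): 10.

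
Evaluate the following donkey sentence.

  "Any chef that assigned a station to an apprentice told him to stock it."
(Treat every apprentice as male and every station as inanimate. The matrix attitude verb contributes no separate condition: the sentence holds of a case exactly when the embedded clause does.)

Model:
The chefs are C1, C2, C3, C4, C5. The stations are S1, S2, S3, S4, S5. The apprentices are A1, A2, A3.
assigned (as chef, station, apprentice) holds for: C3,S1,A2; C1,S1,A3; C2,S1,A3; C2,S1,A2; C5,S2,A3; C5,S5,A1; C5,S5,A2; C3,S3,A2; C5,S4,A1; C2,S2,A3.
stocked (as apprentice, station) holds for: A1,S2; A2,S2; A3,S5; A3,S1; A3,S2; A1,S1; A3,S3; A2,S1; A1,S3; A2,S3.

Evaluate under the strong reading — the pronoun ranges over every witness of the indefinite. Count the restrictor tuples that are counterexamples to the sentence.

"him" takes "an apprentice" as antecedent and "it" takes "a station"; both are donkey pronouns co-varying with the restrictor.
Strong reading: for every (c,s,a) with assigned(c,s,a), stocked(a,s).
Restrictor triples: (C1,S1,A3)→stocked(A3,S1) ✓  (C2,S1,A2)→stocked(A2,S1) ✓  (C2,S1,A3)→stocked(A3,S1) ✓  (C2,S2,A3)→stocked(A3,S2) ✓  (C3,S1,A2)→stocked(A2,S1) ✓  (C3,S3,A2)→stocked(A2,S3) ✓  (C5,S2,A3)→stocked(A3,S2) ✓  (C5,S4,A1)→stocked(A1,S4) ✗  (C5,S5,A1)→stocked(A1,S5) ✗  (C5,S5,A2)→stocked(A2,S5) ✗
Counterexamples (restrictor triples failing the scope): 3.

3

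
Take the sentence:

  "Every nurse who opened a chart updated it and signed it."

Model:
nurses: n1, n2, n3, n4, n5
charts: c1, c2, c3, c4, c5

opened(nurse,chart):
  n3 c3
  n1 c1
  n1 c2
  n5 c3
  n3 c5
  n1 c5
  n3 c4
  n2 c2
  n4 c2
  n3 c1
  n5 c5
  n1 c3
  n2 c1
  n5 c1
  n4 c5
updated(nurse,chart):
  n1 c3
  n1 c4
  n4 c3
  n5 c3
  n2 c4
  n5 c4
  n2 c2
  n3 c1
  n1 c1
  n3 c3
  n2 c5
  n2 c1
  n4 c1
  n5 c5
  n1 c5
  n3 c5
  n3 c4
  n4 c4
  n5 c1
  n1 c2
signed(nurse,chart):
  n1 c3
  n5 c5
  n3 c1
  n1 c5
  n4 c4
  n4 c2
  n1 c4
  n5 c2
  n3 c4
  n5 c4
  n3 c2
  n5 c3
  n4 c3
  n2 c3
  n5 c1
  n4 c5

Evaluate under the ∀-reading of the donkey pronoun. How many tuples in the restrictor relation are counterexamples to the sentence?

8

"it" takes "a chart" as antecedent — a donkey pronoun bound across the clause boundary.
Strong reading: for every (n,c) with opened(n,c), updated(n,c) ∧ signed(n,c).
Restrictor pairs: (n1,c1) ✗  (n1,c2) ✗  (n1,c3) ✓  (n1,c5) ✓  (n2,c1) ✗  (n2,c2) ✗  (n3,c1) ✓  (n3,c3) ✗  (n3,c4) ✓  (n3,c5) ✗  (n4,c2) ✗  (n4,c5) ✗  (n5,c1) ✓  (n5,c3) ✓  (n5,c5) ✓
Counterexamples (restrictor pairs failing the scope): 8.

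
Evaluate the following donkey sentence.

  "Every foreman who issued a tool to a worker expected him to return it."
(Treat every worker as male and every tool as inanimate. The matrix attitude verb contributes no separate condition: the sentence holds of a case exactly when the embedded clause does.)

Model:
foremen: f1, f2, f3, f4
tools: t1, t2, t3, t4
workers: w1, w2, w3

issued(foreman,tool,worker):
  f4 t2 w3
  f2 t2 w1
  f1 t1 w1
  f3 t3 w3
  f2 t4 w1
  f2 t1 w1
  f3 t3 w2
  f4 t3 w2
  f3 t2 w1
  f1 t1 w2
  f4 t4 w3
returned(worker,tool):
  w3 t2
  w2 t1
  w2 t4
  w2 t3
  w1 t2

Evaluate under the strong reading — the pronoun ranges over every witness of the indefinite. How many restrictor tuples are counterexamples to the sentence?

"him" takes "a worker" as antecedent and "it" takes "a tool"; both are donkey pronouns co-varying with the restrictor.
Strong reading: for every (f,t,w) with issued(f,t,w), returned(w,t).
Restrictor triples: (f1,t1,w1)→returned(w1,t1) ✗  (f1,t1,w2)→returned(w2,t1) ✓  (f2,t1,w1)→returned(w1,t1) ✗  (f2,t2,w1)→returned(w1,t2) ✓  (f2,t4,w1)→returned(w1,t4) ✗  (f3,t2,w1)→returned(w1,t2) ✓  (f3,t3,w2)→returned(w2,t3) ✓  (f3,t3,w3)→returned(w3,t3) ✗  (f4,t2,w3)→returned(w3,t2) ✓  (f4,t3,w2)→returned(w2,t3) ✓  (f4,t4,w3)→returned(w3,t4) ✗
Counterexamples (restrictor triples failing the scope): 5.

5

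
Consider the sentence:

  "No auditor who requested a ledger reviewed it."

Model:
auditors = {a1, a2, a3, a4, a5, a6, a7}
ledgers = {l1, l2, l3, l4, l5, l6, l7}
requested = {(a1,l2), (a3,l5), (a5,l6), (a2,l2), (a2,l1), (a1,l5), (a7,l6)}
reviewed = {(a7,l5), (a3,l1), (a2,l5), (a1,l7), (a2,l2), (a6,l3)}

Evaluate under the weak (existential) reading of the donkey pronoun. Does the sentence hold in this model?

False

"it" takes "a ledger" as antecedent — a donkey pronoun bound across the clause boundary.
Truth condition: for no (a,l) with requested(a,l) does reviewed(a,l) hold.
Restrictor pairs — does the scope hold? (a1,l2):fails  (a1,l5):fails  (a2,l1):fails  (a2,l2):holds  (a3,l5):fails  (a5,l6):fails  (a7,l6):fails
Scope holds for 1 pair(s), so the sentence is false.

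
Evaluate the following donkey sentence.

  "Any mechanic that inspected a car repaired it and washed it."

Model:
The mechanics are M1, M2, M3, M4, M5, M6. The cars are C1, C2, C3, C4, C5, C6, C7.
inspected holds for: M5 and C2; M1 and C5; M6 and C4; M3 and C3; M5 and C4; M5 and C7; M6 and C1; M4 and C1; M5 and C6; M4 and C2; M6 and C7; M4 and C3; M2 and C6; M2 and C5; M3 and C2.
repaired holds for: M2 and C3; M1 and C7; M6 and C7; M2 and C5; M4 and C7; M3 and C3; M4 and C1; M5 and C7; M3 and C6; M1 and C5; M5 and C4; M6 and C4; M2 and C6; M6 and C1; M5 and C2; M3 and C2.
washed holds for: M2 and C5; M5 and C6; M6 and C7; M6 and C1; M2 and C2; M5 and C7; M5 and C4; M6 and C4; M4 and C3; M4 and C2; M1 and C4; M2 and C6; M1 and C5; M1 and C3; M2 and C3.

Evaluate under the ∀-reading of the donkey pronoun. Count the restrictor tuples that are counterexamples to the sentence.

"it" takes "a car" as antecedent — a donkey pronoun bound across the clause boundary.
Strong reading: for every (m,c) with inspected(m,c), repaired(m,c) ∧ washed(m,c).
Restrictor pairs: (M1,C5) ✓  (M2,C5) ✓  (M2,C6) ✓  (M3,C2) ✗  (M3,C3) ✗  (M4,C1) ✗  (M4,C2) ✗  (M4,C3) ✗  (M5,C2) ✗  (M5,C4) ✓  (M5,C6) ✗  (M5,C7) ✓  (M6,C1) ✓  (M6,C4) ✓  (M6,C7) ✓
Counterexamples (restrictor pairs failing the scope): 7.

7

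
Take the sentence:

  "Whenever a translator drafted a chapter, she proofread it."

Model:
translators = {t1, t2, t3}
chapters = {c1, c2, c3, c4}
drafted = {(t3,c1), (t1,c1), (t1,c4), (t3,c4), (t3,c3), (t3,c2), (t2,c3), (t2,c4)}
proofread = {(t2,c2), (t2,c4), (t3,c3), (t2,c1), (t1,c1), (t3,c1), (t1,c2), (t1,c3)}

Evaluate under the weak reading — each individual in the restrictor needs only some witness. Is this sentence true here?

"it" takes "a chapter" as antecedent — a donkey pronoun bound across the clause boundary.
Weak reading: every translator t with some drafted-chapter has at least one drafted-chapter c such that proofread(t,c).
Per translator: t1:✓  t2:✓  t3:✓
Every translator in the restrictor has a witness.

True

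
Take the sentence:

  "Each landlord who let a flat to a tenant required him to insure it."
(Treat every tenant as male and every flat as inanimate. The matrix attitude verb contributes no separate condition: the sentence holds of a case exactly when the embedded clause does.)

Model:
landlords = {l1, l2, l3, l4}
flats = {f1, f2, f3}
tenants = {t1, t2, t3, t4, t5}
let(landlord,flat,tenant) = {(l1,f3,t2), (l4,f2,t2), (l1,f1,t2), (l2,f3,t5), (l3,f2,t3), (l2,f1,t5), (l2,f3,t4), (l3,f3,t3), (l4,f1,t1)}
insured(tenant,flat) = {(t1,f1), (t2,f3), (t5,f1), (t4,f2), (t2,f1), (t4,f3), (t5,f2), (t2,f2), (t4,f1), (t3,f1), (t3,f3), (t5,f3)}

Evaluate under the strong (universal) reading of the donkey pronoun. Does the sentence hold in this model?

"him" takes "a tenant" as antecedent and "it" takes "a flat"; both are donkey pronouns co-varying with the restrictor.
Strong reading: for every (l,f,t) with let(l,f,t), insured(t,f).
Restrictor triples: (l1,f1,t2)→insured(t2,f1) ✓  (l1,f3,t2)→insured(t2,f3) ✓  (l2,f1,t5)→insured(t5,f1) ✓  (l2,f3,t4)→insured(t4,f3) ✓  (l2,f3,t5)→insured(t5,f3) ✓  (l3,f2,t3)→insured(t3,f2) ✗  (l3,f3,t3)→insured(t3,f3) ✓  (l4,f1,t1)→insured(t1,f1) ✓  (l4,f2,t2)→insured(t2,f2) ✓
Counterexample: (l3,f2,t3) — insured(t3,f2) does not hold.

False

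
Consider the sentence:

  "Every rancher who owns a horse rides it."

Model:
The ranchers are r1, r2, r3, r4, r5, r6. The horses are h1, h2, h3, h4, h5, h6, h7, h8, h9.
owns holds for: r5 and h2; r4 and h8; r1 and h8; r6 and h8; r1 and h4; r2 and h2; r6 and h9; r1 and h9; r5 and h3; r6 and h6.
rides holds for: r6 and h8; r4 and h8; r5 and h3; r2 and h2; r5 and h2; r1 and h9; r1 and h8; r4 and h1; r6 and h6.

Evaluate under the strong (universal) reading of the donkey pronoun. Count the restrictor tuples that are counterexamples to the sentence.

"it" takes "a horse" as antecedent — a donkey pronoun bound across the clause boundary.
Strong reading: for every (r,h) with owns(r,h), rides(r,h).
Restrictor pairs: (r1,h4) ✗  (r1,h8) ✓  (r1,h9) ✓  (r2,h2) ✓  (r4,h8) ✓  (r5,h2) ✓  (r5,h3) ✓  (r6,h6) ✓  (r6,h8) ✓  (r6,h9) ✗
Counterexamples (restrictor pairs failing the scope): 2.

2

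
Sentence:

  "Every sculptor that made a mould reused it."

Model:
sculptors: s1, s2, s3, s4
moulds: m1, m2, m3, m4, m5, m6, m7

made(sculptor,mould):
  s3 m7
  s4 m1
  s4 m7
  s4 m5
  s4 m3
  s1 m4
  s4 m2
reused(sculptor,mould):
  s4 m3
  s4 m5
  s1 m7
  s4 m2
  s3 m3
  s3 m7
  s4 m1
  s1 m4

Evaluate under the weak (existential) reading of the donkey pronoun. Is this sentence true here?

"it" takes "a mould" as antecedent — a donkey pronoun bound across the clause boundary.
Weak reading: every sculptor s with some made-mould has at least one made-mould m such that reused(s,m).
Per sculptor: s1:✓  s3:✓  s4:✓
Every sculptor in the restrictor has a witness.

True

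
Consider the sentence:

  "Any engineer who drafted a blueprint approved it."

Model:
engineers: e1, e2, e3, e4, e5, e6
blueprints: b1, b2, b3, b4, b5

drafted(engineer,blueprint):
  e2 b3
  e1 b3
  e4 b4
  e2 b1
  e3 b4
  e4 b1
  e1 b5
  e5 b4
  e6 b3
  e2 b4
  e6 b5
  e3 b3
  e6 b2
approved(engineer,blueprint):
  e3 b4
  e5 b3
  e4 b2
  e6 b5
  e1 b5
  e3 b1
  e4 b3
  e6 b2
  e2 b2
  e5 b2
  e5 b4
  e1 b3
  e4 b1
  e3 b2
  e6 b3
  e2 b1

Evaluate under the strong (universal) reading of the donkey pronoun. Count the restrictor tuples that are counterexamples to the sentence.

"it" takes "a blueprint" as antecedent — a donkey pronoun bound across the clause boundary.
Strong reading: for every (e,b) with drafted(e,b), approved(e,b).
Restrictor pairs: (e1,b3) ✓  (e1,b5) ✓  (e2,b1) ✓  (e2,b3) ✗  (e2,b4) ✗  (e3,b3) ✗  (e3,b4) ✓  (e4,b1) ✓  (e4,b4) ✗  (e5,b4) ✓  (e6,b2) ✓  (e6,b3) ✓  (e6,b5) ✓
Counterexamples (restrictor pairs failing the scope): 4.

4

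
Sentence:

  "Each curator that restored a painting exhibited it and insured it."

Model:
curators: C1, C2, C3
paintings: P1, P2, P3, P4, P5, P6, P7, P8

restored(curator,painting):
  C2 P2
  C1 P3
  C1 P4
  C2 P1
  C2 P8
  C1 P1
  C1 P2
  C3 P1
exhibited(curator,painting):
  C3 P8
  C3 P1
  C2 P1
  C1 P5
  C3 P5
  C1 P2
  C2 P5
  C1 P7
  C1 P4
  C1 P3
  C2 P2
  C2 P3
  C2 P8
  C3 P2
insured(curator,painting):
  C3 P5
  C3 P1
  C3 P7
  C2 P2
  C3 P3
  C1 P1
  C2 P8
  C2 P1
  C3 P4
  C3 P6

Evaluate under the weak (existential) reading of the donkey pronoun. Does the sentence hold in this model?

"it" takes "a painting" as antecedent — a donkey pronoun bound across the clause boundary.
Weak reading: every curator c with some restored-painting has at least one restored-painting p such that exhibited(c,p) ∧ insured(c,p).
Per curator: C1:✗  C2:✓  C3:✓
C1 has no witness among its restored-paintings.

False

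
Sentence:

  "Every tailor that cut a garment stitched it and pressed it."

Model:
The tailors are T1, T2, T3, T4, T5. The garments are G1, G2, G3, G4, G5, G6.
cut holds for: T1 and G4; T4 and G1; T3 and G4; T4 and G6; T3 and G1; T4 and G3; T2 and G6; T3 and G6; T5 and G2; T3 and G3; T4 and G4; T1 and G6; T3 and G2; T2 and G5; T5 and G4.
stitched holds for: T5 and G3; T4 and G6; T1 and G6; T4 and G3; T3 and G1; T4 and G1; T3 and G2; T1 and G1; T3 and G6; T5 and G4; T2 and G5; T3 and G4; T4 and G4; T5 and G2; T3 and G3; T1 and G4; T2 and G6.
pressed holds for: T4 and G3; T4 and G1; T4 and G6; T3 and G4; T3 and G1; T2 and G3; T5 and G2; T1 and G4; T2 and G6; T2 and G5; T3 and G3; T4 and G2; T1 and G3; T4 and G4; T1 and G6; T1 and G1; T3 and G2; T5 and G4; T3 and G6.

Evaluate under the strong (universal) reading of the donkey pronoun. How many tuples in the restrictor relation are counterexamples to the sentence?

"it" takes "a garment" as antecedent — a donkey pronoun bound across the clause boundary.
Strong reading: for every (t,g) with cut(t,g), stitched(t,g) ∧ pressed(t,g).
Restrictor pairs: (T1,G4) ✓  (T1,G6) ✓  (T2,G5) ✓  (T2,G6) ✓  (T3,G1) ✓  (T3,G2) ✓  (T3,G3) ✓  (T3,G4) ✓  (T3,G6) ✓  (T4,G1) ✓  (T4,G3) ✓  (T4,G4) ✓  (T4,G6) ✓  (T5,G2) ✓  (T5,G4) ✓
Counterexamples (restrictor pairs failing the scope): 0.

0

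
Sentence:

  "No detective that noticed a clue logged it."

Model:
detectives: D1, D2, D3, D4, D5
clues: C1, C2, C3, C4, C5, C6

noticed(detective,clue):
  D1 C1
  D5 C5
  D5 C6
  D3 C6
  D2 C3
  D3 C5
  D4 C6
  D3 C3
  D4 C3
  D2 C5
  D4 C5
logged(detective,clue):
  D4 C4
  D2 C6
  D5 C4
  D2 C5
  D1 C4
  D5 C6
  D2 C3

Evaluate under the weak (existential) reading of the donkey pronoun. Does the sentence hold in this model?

"it" takes "a clue" as antecedent — a donkey pronoun bound across the clause boundary.
Truth condition: for no (d,c) with noticed(d,c) does logged(d,c) hold.
Restrictor pairs — does the scope hold? (D1,C1):fails  (D2,C3):holds  (D2,C5):holds  (D3,C3):fails  (D3,C5):fails  (D3,C6):fails  (D4,C3):fails  (D4,C5):fails  (D4,C6):fails  (D5,C5):fails  (D5,C6):holds
Scope holds for 3 pair(s), so the sentence is false.

False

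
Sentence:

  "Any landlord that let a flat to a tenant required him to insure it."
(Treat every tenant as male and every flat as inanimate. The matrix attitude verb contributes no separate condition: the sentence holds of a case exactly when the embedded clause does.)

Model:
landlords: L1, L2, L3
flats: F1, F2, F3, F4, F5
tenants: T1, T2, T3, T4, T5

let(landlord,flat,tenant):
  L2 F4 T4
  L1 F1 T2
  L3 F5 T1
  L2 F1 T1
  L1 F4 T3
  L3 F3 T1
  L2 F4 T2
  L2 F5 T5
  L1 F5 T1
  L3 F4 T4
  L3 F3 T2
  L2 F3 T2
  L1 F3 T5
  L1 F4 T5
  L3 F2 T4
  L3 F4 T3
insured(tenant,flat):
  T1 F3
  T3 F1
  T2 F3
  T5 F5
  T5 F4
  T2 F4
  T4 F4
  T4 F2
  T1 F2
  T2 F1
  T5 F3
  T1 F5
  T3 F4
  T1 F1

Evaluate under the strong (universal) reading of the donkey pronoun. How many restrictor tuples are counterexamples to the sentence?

0

"him" takes "a tenant" as antecedent and "it" takes "a flat"; both are donkey pronouns co-varying with the restrictor.
Strong reading: for every (l,f,t) with let(l,f,t), insured(t,f).
Restrictor triples: (L1,F1,T2)→insured(T2,F1) ✓  (L1,F3,T5)→insured(T5,F3) ✓  (L1,F4,T3)→insured(T3,F4) ✓  (L1,F4,T5)→insured(T5,F4) ✓  (L1,F5,T1)→insured(T1,F5) ✓  (L2,F1,T1)→insured(T1,F1) ✓  (L2,F3,T2)→insured(T2,F3) ✓  (L2,F4,T2)→insured(T2,F4) ✓  (L2,F4,T4)→insured(T4,F4) ✓  (L2,F5,T5)→insured(T5,F5) ✓  (L3,F2,T4)→insured(T4,F2) ✓  (L3,F3,T1)→insured(T1,F3) ✓  (L3,F3,T2)→insured(T2,F3) ✓  (L3,F4,T3)→insured(T3,F4) ✓  (L3,F4,T4)→insured(T4,F4) ✓  (L3,F5,T1)→insured(T1,F5) ✓
Counterexamples (restrictor triples failing the scope): 0.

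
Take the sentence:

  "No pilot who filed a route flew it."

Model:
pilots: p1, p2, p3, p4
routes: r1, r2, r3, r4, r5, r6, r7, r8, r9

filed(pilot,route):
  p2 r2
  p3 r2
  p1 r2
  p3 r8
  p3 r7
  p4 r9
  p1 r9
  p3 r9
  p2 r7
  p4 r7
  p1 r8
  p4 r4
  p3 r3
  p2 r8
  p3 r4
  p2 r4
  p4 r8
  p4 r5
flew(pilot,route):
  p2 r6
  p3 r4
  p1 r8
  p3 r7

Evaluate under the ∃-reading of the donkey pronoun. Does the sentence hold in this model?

"it" takes "a route" as antecedent — a donkey pronoun bound across the clause boundary.
Truth condition: for no (p,r) with filed(p,r) does flew(p,r) hold.
Restrictor pairs — does the scope hold? (p1,r2):fails  (p1,r8):holds  (p1,r9):fails  (p2,r2):fails  (p2,r4):fails  (p2,r7):fails  (p2,r8):fails  (p3,r2):fails  (p3,r3):fails  (p3,r4):holds  (p3,r7):holds  (p3,r8):fails  (p3,r9):fails  (p4,r4):fails  (p4,r5):fails  (p4,r7):fails  (p4,r8):fails  (p4,r9):fails
Scope holds for 3 pair(s), so the sentence is false.

False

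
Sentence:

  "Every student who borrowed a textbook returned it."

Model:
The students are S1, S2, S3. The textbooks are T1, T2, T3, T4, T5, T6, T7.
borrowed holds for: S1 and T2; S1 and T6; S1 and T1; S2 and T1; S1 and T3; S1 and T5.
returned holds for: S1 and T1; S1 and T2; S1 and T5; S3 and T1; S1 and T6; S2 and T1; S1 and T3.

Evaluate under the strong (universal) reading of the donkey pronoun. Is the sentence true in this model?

True

"it" takes "a textbook" as antecedent — a donkey pronoun bound across the clause boundary.
Strong reading: for every (s,t) with borrowed(s,t), returned(s,t).
Restrictor pairs: (S1,T1) ✓  (S1,T2) ✓  (S1,T3) ✓  (S1,T5) ✓  (S1,T6) ✓  (S2,T1) ✓
Every restrictor pair satisfies the scope.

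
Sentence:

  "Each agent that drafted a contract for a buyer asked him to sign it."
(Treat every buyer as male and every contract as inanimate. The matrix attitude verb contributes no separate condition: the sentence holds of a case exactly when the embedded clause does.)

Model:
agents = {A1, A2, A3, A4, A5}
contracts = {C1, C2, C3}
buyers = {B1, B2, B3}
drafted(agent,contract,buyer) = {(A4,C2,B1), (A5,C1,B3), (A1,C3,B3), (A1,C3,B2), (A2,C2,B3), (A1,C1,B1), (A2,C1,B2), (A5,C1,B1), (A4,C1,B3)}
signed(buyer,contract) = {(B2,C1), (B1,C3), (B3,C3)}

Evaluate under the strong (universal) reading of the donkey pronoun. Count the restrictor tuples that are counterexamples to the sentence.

"him" takes "a buyer" as antecedent and "it" takes "a contract"; both are donkey pronouns co-varying with the restrictor.
Strong reading: for every (a,c,b) with drafted(a,c,b), signed(b,c).
Restrictor triples: (A1,C1,B1)→signed(B1,C1) ✗  (A1,C3,B2)→signed(B2,C3) ✗  (A1,C3,B3)→signed(B3,C3) ✓  (A2,C1,B2)→signed(B2,C1) ✓  (A2,C2,B3)→signed(B3,C2) ✗  (A4,C1,B3)→signed(B3,C1) ✗  (A4,C2,B1)→signed(B1,C2) ✗  (A5,C1,B1)→signed(B1,C1) ✗  (A5,C1,B3)→signed(B3,C1) ✗
Counterexamples (restrictor triples failing the scope): 7.

7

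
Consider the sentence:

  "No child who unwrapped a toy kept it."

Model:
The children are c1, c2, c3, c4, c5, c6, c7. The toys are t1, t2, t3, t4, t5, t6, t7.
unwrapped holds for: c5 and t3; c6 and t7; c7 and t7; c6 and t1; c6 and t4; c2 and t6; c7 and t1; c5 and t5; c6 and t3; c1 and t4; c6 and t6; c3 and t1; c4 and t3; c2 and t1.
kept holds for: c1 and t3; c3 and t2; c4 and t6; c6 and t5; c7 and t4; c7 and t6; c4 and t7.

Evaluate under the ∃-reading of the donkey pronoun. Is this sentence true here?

"it" takes "a toy" as antecedent — a donkey pronoun bound across the clause boundary.
Truth condition: for no (c,t) with unwrapped(c,t) does kept(c,t) hold.
Restrictor pairs — does the scope hold? (c1,t4):fails  (c2,t1):fails  (c2,t6):fails  (c3,t1):fails  (c4,t3):fails  (c5,t3):fails  (c5,t5):fails  (c6,t1):fails  (c6,t3):fails  (c6,t4):fails  (c6,t6):fails  (c6,t7):fails  (c7,t1):fails  (c7,t7):fails
Scope holds for no restrictor pair, so the sentence is true.

True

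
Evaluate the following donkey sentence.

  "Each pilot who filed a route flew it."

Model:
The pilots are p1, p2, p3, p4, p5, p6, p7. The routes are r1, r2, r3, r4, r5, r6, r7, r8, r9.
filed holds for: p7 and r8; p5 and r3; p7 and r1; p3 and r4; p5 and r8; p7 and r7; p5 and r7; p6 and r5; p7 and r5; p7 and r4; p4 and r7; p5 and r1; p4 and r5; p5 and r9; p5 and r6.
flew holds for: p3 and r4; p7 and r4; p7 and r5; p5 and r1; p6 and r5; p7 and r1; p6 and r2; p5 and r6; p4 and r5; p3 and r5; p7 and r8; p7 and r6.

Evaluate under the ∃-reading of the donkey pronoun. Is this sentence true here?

"it" takes "a route" as antecedent — a donkey pronoun bound across the clause boundary.
Weak reading: every pilot p with some filed-route has at least one filed-route r such that flew(p,r).
Per pilot: p3:✓  p4:✓  p5:✓  p6:✓  p7:✓
Every pilot in the restrictor has a witness.

True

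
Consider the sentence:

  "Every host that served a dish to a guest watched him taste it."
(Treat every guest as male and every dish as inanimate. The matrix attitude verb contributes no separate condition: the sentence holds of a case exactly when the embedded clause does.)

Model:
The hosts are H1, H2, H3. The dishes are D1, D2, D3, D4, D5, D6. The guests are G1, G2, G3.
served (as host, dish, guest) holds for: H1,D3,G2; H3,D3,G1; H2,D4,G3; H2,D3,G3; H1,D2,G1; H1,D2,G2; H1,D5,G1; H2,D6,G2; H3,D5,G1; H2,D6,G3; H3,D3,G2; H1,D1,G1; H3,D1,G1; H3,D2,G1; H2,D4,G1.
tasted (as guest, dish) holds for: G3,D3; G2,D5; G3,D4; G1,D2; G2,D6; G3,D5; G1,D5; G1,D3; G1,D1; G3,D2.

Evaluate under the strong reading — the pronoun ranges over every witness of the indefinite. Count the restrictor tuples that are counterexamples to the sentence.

5

"him" takes "a guest" as antecedent and "it" takes "a dish"; both are donkey pronouns co-varying with the restrictor.
Strong reading: for every (h,d,g) with served(h,d,g), tasted(g,d).
Restrictor triples: (H1,D1,G1)→tasted(G1,D1) ✓  (H1,D2,G1)→tasted(G1,D2) ✓  (H1,D2,G2)→tasted(G2,D2) ✗  (H1,D3,G2)→tasted(G2,D3) ✗  (H1,D5,G1)→tasted(G1,D5) ✓  (H2,D3,G3)→tasted(G3,D3) ✓  (H2,D4,G1)→tasted(G1,D4) ✗  (H2,D4,G3)→tasted(G3,D4) ✓  (H2,D6,G2)→tasted(G2,D6) ✓  (H2,D6,G3)→tasted(G3,D6) ✗  (H3,D1,G1)→tasted(G1,D1) ✓  (H3,D2,G1)→tasted(G1,D2) ✓  (H3,D3,G1)→tasted(G1,D3) ✓  (H3,D3,G2)→tasted(G2,D3) ✗  (H3,D5,G1)→tasted(G1,D5) ✓
Counterexamples (restrictor triples failing the scope): 5.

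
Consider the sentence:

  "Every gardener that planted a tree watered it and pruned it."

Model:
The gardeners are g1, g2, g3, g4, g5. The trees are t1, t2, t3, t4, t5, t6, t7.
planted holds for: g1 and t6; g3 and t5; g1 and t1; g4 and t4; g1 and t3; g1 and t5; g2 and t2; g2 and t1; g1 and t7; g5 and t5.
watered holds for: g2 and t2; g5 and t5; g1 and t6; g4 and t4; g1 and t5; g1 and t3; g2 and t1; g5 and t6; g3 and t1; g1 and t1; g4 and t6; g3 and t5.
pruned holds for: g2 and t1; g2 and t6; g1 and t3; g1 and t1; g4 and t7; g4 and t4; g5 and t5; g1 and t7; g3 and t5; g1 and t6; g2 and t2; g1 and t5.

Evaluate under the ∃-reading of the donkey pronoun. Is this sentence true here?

"it" takes "a tree" as antecedent — a donkey pronoun bound across the clause boundary.
Weak reading: every gardener g with some planted-tree has at least one planted-tree t such that watered(g,t) ∧ pruned(g,t).
Per gardener: g1:✓  g2:✓  g3:✓  g4:✓  g5:✓
Every gardener in the restrictor has a witness.

True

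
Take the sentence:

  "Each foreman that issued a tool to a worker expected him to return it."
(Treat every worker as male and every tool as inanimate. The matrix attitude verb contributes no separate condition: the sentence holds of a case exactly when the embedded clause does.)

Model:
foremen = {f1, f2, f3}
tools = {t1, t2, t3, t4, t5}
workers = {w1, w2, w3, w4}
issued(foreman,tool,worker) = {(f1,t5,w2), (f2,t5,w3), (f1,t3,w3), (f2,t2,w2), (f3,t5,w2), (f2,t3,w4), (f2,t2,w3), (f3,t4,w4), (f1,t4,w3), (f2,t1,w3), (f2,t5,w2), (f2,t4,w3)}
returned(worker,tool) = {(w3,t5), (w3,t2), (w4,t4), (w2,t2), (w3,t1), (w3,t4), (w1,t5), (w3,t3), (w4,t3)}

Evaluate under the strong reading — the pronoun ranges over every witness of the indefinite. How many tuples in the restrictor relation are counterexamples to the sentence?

"him" takes "a worker" as antecedent and "it" takes "a tool"; both are donkey pronouns co-varying with the restrictor.
Strong reading: for every (f,t,w) with issued(f,t,w), returned(w,t).
Restrictor triples: (f1,t3,w3)→returned(w3,t3) ✓  (f1,t4,w3)→returned(w3,t4) ✓  (f1,t5,w2)→returned(w2,t5) ✗  (f2,t1,w3)→returned(w3,t1) ✓  (f2,t2,w2)→returned(w2,t2) ✓  (f2,t2,w3)→returned(w3,t2) ✓  (f2,t3,w4)→returned(w4,t3) ✓  (f2,t4,w3)→returned(w3,t4) ✓  (f2,t5,w2)→returned(w2,t5) ✗  (f2,t5,w3)→returned(w3,t5) ✓  (f3,t4,w4)→returned(w4,t4) ✓  (f3,t5,w2)→returned(w2,t5) ✗
Counterexamples (restrictor triples failing the scope): 3.

3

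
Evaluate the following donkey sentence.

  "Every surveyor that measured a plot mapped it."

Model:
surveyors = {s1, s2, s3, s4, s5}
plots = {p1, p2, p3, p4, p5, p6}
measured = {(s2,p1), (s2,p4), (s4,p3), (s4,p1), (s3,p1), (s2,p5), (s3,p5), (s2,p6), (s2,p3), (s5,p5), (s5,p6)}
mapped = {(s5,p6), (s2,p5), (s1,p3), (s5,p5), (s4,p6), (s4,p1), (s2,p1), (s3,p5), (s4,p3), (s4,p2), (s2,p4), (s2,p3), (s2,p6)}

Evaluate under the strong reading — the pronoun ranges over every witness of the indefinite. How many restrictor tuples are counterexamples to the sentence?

"it" takes "a plot" as antecedent — a donkey pronoun bound across the clause boundary.
Strong reading: for every (s,p) with measured(s,p), mapped(s,p).
Restrictor pairs: (s2,p1) ✓  (s2,p3) ✓  (s2,p4) ✓  (s2,p5) ✓  (s2,p6) ✓  (s3,p1) ✗  (s3,p5) ✓  (s4,p1) ✓  (s4,p3) ✓  (s5,p5) ✓  (s5,p6) ✓
Counterexamples (restrictor pairs failing the scope): 1.

1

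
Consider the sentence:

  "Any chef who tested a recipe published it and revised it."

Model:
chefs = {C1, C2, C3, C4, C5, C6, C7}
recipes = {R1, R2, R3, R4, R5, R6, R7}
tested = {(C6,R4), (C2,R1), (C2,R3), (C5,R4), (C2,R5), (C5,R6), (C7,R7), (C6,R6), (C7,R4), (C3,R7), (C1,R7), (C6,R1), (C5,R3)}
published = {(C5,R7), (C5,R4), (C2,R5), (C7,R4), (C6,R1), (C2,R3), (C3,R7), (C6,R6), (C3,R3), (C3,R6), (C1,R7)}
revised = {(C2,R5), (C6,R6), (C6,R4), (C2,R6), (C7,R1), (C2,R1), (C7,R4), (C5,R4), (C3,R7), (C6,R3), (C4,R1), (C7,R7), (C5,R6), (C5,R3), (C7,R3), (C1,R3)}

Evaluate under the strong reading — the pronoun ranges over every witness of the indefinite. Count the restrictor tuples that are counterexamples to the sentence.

"it" takes "a recipe" as antecedent — a donkey pronoun bound across the clause boundary.
Strong reading: for every (c,r) with tested(c,r), published(c,r) ∧ revised(c,r).
Restrictor pairs: (C1,R7) ✗  (C2,R1) ✗  (C2,R3) ✗  (C2,R5) ✓  (C3,R7) ✓  (C5,R3) ✗  (C5,R4) ✓  (C5,R6) ✗  (C6,R1) ✗  (C6,R4) ✗  (C6,R6) ✓  (C7,R4) ✓  (C7,R7) ✗
Counterexamples (restrictor pairs failing the scope): 8.

8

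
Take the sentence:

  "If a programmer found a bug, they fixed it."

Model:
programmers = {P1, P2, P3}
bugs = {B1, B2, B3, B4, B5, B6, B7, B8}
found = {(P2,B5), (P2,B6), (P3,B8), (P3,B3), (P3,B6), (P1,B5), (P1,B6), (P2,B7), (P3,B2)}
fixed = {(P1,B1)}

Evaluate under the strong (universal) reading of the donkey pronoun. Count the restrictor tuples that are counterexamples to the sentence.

9

"it" takes "a bug" as antecedent — a donkey pronoun bound across the clause boundary.
Strong reading: for every (p,b) with found(p,b), fixed(p,b).
Restrictor pairs: (P1,B5) ✗  (P1,B6) ✗  (P2,B5) ✗  (P2,B6) ✗  (P2,B7) ✗  (P3,B2) ✗  (P3,B3) ✗  (P3,B6) ✗  (P3,B8) ✗
Counterexamples (restrictor pairs failing the scope): 9.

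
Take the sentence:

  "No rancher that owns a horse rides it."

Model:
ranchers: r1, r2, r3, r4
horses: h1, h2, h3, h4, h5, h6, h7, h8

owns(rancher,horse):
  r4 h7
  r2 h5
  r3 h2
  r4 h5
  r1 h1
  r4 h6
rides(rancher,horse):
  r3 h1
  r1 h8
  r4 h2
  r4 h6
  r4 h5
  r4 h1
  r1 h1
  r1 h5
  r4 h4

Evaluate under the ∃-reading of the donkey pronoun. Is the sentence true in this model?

False

"it" takes "a horse" as antecedent — a donkey pronoun bound across the clause boundary.
Truth condition: for no (r,h) with owns(r,h) does rides(r,h) hold.
Restrictor pairs — does the scope hold? (r1,h1):holds  (r2,h5):fails  (r3,h2):fails  (r4,h5):holds  (r4,h6):holds  (r4,h7):fails
Scope holds for 3 pair(s), so the sentence is false.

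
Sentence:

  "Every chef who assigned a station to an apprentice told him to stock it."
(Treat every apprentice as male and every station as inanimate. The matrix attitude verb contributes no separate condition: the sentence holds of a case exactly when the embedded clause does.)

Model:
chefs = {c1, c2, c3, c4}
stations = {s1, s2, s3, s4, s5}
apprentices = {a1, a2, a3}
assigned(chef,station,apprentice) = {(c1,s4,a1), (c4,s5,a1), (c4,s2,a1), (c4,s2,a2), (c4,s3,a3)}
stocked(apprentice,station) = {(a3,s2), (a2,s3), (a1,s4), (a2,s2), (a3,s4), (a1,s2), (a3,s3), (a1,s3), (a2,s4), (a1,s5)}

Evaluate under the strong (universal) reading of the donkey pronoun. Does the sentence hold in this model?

True

"him" takes "an apprentice" as antecedent and "it" takes "a station"; both are donkey pronouns co-varying with the restrictor.
Strong reading: for every (c,s,a) with assigned(c,s,a), stocked(a,s).
Restrictor triples: (c1,s4,a1)→stocked(a1,s4) ✓  (c4,s2,a1)→stocked(a1,s2) ✓  (c4,s2,a2)→stocked(a2,s2) ✓  (c4,s3,a3)→stocked(a3,s3) ✓  (c4,s5,a1)→stocked(a1,s5) ✓
Every restrictor triple satisfies the scope.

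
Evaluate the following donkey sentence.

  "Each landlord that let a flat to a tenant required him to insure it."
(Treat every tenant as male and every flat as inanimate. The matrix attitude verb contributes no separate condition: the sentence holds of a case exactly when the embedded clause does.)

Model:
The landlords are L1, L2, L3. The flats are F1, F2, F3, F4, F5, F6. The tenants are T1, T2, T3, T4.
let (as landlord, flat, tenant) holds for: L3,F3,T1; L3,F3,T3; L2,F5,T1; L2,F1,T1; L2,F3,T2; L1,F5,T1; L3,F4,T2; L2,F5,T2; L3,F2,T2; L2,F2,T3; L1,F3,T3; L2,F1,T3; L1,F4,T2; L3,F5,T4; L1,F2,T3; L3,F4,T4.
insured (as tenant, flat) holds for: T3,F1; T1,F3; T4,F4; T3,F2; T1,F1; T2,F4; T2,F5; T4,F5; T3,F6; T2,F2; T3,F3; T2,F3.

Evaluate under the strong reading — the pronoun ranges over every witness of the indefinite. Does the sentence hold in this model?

"him" takes "a tenant" as antecedent and "it" takes "a flat"; both are donkey pronouns co-varying with the restrictor.
Strong reading: for every (l,f,t) with let(l,f,t), insured(t,f).
Restrictor triples: (L1,F2,T3)→insured(T3,F2) ✓  (L1,F3,T3)→insured(T3,F3) ✓  (L1,F4,T2)→insured(T2,F4) ✓  (L1,F5,T1)→insured(T1,F5) ✗  (L2,F1,T1)→insured(T1,F1) ✓  (L2,F1,T3)→insured(T3,F1) ✓  (L2,F2,T3)→insured(T3,F2) ✓  (L2,F3,T2)→insured(T2,F3) ✓  (L2,F5,T1)→insured(T1,F5) ✗  (L2,F5,T2)→insured(T2,F5) ✓  (L3,F2,T2)→insured(T2,F2) ✓  (L3,F3,T1)→insured(T1,F3) ✓  (L3,F3,T3)→insured(T3,F3) ✓  (L3,F4,T2)→insured(T2,F4) ✓  (L3,F4,T4)→insured(T4,F4) ✓  (L3,F5,T4)→insured(T4,F5) ✓
Counterexample: (L1,F5,T1) — insured(T1,F5) does not hold.

False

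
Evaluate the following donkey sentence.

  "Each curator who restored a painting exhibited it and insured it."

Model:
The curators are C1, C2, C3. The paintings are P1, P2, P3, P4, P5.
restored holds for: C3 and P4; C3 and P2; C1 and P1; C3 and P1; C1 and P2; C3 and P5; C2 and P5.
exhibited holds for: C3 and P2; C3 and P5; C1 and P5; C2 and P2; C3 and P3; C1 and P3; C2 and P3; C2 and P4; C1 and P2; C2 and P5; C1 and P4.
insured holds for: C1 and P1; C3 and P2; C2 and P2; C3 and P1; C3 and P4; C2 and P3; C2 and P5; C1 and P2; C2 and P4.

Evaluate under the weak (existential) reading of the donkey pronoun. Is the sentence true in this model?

True

"it" takes "a painting" as antecedent — a donkey pronoun bound across the clause boundary.
Weak reading: every curator c with some restored-painting has at least one restored-painting p such that exhibited(c,p) ∧ insured(c,p).
Per curator: C1:✓  C2:✓  C3:✓
Every curator in the restrictor has a witness.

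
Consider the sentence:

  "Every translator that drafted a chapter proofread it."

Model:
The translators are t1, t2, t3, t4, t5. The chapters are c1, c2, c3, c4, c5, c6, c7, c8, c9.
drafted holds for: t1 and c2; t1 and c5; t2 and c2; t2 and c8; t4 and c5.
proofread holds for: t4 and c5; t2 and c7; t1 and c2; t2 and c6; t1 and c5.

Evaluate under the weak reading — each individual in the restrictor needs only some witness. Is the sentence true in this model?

"it" takes "a chapter" as antecedent — a donkey pronoun bound across the clause boundary.
Weak reading: every translator t with some drafted-chapter has at least one drafted-chapter c such that proofread(t,c).
Per translator: t1:✓  t2:✗  t4:✓
t2 has no witness among its drafted-chapters.

False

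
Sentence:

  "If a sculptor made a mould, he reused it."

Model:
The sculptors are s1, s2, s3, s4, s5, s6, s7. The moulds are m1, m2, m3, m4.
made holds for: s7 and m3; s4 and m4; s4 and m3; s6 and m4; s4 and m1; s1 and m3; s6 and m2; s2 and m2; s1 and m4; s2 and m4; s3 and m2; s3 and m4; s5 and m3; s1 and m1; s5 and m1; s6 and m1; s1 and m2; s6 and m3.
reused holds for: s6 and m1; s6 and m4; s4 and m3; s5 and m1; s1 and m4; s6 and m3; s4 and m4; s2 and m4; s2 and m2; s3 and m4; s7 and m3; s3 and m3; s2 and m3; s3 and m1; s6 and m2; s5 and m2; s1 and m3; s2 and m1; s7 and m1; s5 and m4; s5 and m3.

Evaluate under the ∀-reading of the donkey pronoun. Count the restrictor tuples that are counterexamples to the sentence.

4

"it" takes "a mould" as antecedent — a donkey pronoun bound across the clause boundary.
Strong reading: for every (s,m) with made(s,m), reused(s,m).
Restrictor pairs: (s1,m1) ✗  (s1,m2) ✗  (s1,m3) ✓  (s1,m4) ✓  (s2,m2) ✓  (s2,m4) ✓  (s3,m2) ✗  (s3,m4) ✓  (s4,m1) ✗  (s4,m3) ✓  (s4,m4) ✓  (s5,m1) ✓  (s5,m3) ✓  (s6,m1) ✓  (s6,m2) ✓  (s6,m3) ✓  (s6,m4) ✓  (s7,m3) ✓
Counterexamples (restrictor pairs failing the scope): 4.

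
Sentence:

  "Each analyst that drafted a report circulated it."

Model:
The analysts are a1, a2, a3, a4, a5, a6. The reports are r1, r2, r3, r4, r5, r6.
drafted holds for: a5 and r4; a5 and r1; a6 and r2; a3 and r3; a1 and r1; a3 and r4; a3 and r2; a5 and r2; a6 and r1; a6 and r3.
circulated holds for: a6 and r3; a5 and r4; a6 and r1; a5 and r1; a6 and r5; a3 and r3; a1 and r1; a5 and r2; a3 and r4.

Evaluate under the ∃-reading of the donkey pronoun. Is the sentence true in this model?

"it" takes "a report" as antecedent — a donkey pronoun bound across the clause boundary.
Weak reading: every analyst a with some drafted-report has at least one drafted-report r such that circulated(a,r).
Per analyst: a1:✓  a3:✓  a5:✓  a6:✓
Every analyst in the restrictor has a witness.

True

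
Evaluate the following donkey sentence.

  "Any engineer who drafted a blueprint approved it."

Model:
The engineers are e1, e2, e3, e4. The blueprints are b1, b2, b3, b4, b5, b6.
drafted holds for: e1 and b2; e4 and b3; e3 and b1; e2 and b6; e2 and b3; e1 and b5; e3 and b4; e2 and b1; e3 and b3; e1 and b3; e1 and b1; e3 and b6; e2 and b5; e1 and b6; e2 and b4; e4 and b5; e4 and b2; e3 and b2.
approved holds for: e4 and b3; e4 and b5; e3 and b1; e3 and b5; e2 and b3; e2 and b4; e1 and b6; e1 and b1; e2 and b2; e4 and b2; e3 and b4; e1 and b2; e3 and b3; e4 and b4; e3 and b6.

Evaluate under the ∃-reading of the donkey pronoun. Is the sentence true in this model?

"it" takes "a blueprint" as antecedent — a donkey pronoun bound across the clause boundary.
Weak reading: every engineer e with some drafted-blueprint has at least one drafted-blueprint b such that approved(e,b).
Per engineer: e1:✓  e2:✓  e3:✓  e4:✓
Every engineer in the restrictor has a witness.

True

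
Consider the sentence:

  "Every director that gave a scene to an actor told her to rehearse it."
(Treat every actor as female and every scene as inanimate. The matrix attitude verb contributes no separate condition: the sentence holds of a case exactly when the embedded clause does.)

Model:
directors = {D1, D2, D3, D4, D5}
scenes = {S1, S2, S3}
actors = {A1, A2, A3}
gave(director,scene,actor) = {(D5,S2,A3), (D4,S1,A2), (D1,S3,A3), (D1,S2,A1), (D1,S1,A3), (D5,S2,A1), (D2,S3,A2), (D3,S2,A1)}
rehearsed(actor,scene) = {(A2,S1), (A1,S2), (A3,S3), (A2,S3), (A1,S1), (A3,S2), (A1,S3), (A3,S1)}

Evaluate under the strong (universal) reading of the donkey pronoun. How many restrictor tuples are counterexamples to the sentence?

"her" takes "an actor" as antecedent and "it" takes "a scene"; both are donkey pronouns co-varying with the restrictor.
Strong reading: for every (d,s,a) with gave(d,s,a), rehearsed(a,s).
Restrictor triples: (D1,S1,A3)→rehearsed(A3,S1) ✓  (D1,S2,A1)→rehearsed(A1,S2) ✓  (D1,S3,A3)→rehearsed(A3,S3) ✓  (D2,S3,A2)→rehearsed(A2,S3) ✓  (D3,S2,A1)→rehearsed(A1,S2) ✓  (D4,S1,A2)→rehearsed(A2,S1) ✓  (D5,S2,A1)→rehearsed(A1,S2) ✓  (D5,S2,A3)→rehearsed(A3,S2) ✓
Counterexamples (restrictor triples failing the scope): 0.

0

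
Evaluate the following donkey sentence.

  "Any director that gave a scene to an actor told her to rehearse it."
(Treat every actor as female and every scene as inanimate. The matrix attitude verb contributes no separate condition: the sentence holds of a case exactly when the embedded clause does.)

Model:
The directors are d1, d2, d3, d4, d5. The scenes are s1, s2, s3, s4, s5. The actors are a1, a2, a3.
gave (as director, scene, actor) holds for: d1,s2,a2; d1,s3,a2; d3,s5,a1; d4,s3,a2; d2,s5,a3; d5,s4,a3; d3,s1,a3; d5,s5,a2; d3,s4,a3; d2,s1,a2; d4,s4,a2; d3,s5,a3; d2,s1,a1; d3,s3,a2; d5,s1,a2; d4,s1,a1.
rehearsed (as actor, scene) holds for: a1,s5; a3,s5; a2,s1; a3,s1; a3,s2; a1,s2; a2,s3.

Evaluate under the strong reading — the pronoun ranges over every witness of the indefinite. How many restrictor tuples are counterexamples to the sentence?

7

"her" takes "an actor" as antecedent and "it" takes "a scene"; both are donkey pronouns co-varying with the restrictor.
Strong reading: for every (d,s,a) with gave(d,s,a), rehearsed(a,s).
Restrictor triples: (d1,s2,a2)→rehearsed(a2,s2) ✗  (d1,s3,a2)→rehearsed(a2,s3) ✓  (d2,s1,a1)→rehearsed(a1,s1) ✗  (d2,s1,a2)→rehearsed(a2,s1) ✓  (d2,s5,a3)→rehearsed(a3,s5) ✓  (d3,s1,a3)→rehearsed(a3,s1) ✓  (d3,s3,a2)→rehearsed(a2,s3) ✓  (d3,s4,a3)→rehearsed(a3,s4) ✗  (d3,s5,a1)→rehearsed(a1,s5) ✓  (d3,s5,a3)→rehearsed(a3,s5) ✓  (d4,s1,a1)→rehearsed(a1,s1) ✗  (d4,s3,a2)→rehearsed(a2,s3) ✓  (d4,s4,a2)→rehearsed(a2,s4) ✗  (d5,s1,a2)→rehearsed(a2,s1) ✓  (d5,s4,a3)→rehearsed(a3,s4) ✗  (d5,s5,a2)→rehearsed(a2,s5) ✗
Counterexamples (restrictor triples failing the scope): 7.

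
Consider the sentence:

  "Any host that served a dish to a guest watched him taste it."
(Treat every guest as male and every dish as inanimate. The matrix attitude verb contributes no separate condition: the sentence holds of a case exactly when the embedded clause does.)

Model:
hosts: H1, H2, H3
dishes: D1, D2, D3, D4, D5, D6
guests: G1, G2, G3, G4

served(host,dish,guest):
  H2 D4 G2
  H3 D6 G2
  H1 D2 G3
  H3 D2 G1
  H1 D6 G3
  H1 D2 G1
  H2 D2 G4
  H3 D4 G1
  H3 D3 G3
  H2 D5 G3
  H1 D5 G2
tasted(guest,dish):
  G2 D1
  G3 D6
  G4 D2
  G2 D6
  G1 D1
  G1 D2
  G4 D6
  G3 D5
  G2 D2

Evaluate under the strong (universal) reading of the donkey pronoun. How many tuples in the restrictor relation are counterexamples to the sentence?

"him" takes "a guest" as antecedent and "it" takes "a dish"; both are donkey pronouns co-varying with the restrictor.
Strong reading: for every (h,d,g) with served(h,d,g), tasted(g,d).
Restrictor triples: (H1,D2,G1)→tasted(G1,D2) ✓  (H1,D2,G3)→tasted(G3,D2) ✗  (H1,D5,G2)→tasted(G2,D5) ✗  (H1,D6,G3)→tasted(G3,D6) ✓  (H2,D2,G4)→tasted(G4,D2) ✓  (H2,D4,G2)→tasted(G2,D4) ✗  (H2,D5,G3)→tasted(G3,D5) ✓  (H3,D2,G1)→tasted(G1,D2) ✓  (H3,D3,G3)→tasted(G3,D3) ✗  (H3,D4,G1)→tasted(G1,D4) ✗  (H3,D6,G2)→tasted(G2,D6) ✓
Counterexamples (restrictor triples failing the scope): 5.

5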